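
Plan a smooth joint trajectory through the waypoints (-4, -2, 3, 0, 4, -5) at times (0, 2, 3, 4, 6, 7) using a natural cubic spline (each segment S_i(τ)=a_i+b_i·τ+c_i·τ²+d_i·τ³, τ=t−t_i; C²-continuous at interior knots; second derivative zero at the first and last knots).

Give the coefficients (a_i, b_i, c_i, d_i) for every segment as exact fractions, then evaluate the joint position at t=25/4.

  seg 0: a=-4 b=-223/175 c=0 d=199/350
  seg 1: a=-2 b=971/175 c=597/175 d=-99/25
  seg 2: a=3 b=86/175 c=-1482/175 d=871/175
  seg 3: a=0 b=-53/35 c=1131/175 d=-1647/700
  seg 4: a=4 b=-682/175 c=-2679/350 d=893/350
S(25/4) = 8279/3200

Δ: Δ0=1, Δ1=5, Δ2=-3, Δ3=2, Δ4=-9
row 1: diag=6, rhs=24; c'=1/6, d'=4
row 2: denom=4−1·1/6=23/6; d'=(-48−1·4)/(23/6)=-312/23
row 3: denom=6−1·6/23=132/23; d'=(30−1·-312/23)/(132/23)=167/22
row 4: denom=6−2·23/66=175/33; d'=(-66−2·167/22)/(175/33)=-2679/175
back: M4=-2679/175
back: M3=167/22−23/66·-2679/175=2262/175
back: M2=-312/23−6/23·2262/175=-2964/175
back: M1=4−1/6·-2964/175=1194/175
M: M0=0, M1=1194/175, M2=-2964/175, M3=2262/175, M4=-2679/175, M5=0
seg 0: a=-4, c=M0/2=0, d=(M1−M0)/(6·2)=199/350, b=Δ0−h0·(2M0+M1)/6=-223/175
seg 1: a=-2, c=M1/2=597/175, d=(M2−M1)/(6·1)=-99/25, b=Δ1−h1·(2M1+M2)/6=971/175
seg 2: a=3, c=M2/2=-1482/175, d=(M3−M2)/(6·1)=871/175, b=Δ2−h2·(2M2+M3)/6=86/175
seg 3: a=0, c=M3/2=1131/175, d=(M4−M3)/(6·2)=-1647/700, b=Δ3−h3·(2M3+M4)/6=-53/35
seg 4: a=4, c=M4/2=-2679/350, d=(M5−M4)/(6·1)=893/350, b=Δ4−h4·(2M4+M5)/6=-682/175
t_q=25/4 → seg 4, τ=1/4; S=4+-682/175·τ+-2679/350·τ²+893/350·τ³=8279/3200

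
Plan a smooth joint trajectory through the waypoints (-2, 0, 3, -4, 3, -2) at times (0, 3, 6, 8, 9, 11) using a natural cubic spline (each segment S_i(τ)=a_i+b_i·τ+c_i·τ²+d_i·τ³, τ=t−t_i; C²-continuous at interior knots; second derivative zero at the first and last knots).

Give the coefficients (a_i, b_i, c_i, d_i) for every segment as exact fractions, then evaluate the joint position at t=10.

  seg 0: a=-2 b=-1301/7194 c=0 d=6097/64746
  seg 1: a=0 b=8495/3597 c=6097/7194 d=-28087/64746
  seg 2: a=3 b=-30689/7194 c=-3665/1199 d=24745/14388
  seg 3: a=-4 b=2711/654 c=17415/2398 d=-15854/3597
  seg 4: a=3 b=39187/7194 c=-14293/2398 d=14293/14388
S(10) = 16691/4796

Δ: Δ0=2/3, Δ1=1, Δ2=-7/2, Δ3=7, Δ4=-5/2
row 1: diag=12, rhs=2; c'=1/4, d'=1/6
row 2: denom=10−3·1/4=37/4; d'=(-27−3·1/6)/(37/4)=-110/37
row 3: denom=6−2·8/37=206/37; d'=(63−2·-110/37)/(206/37)=2551/206
row 4: denom=6−1·37/206=1199/206; d'=(-57−1·2551/206)/(1199/206)=-14293/1199
back: M4=-14293/1199
back: M3=2551/206−37/206·-14293/1199=17415/1199
back: M2=-110/37−8/37·17415/1199=-7330/1199
back: M1=1/6−1/4·-7330/1199=6097/3597
M: M0=0, M1=6097/3597, M2=-7330/1199, M3=17415/1199, M4=-14293/1199, M5=0
seg 0: a=-2, c=M0/2=0, d=(M1−M0)/(6·3)=6097/64746, b=Δ0−h0·(2M0+M1)/6=-1301/7194
seg 1: a=0, c=M1/2=6097/7194, d=(M2−M1)/(6·3)=-28087/64746, b=Δ1−h1·(2M1+M2)/6=8495/3597
seg 2: a=3, c=M2/2=-3665/1199, d=(M3−M2)/(6·2)=24745/14388, b=Δ2−h2·(2M2+M3)/6=-30689/7194
seg 3: a=-4, c=M3/2=17415/2398, d=(M4−M3)/(6·1)=-15854/3597, b=Δ3−h3·(2M3+M4)/6=2711/654
seg 4: a=3, c=M4/2=-14293/2398, d=(M5−M4)/(6·2)=14293/14388, b=Δ4−h4·(2M4+M5)/6=39187/7194
t_q=10 → seg 4, τ=1; S=3+39187/7194·τ+-14293/2398·τ²+14293/14388·τ³=16691/4796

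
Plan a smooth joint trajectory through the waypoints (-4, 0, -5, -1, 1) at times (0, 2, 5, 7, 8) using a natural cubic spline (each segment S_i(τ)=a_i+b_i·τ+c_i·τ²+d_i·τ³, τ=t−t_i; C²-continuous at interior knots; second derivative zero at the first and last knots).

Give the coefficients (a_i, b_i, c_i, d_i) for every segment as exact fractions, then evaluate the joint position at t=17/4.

  seg 0: a=-4 b=212/69 c=0 d=-37/138
  seg 1: a=0 b=-10/69 c=-37/23 d=76/207
  seg 2: a=-5 b=8/69 c=39/23 d=-26/69
  seg 3: a=-1 b=164/69 c=-13/23 d=13/69
S(17/4) = -789/184

Δ: Δ0=2, Δ1=-5/3, Δ2=2, Δ3=2
row 1: diag=10, rhs=-22; c'=3/10, d'=-11/5
row 2: denom=10−3·3/10=91/10; d'=(22−3·-11/5)/(91/10)=22/7
row 3: denom=6−2·20/91=506/91; d'=(0−2·22/7)/(506/91)=-26/23
back: M3=-26/23
back: M2=22/7−20/91·-26/23=78/23
back: M1=-11/5−3/10·78/23=-74/23
M: M0=0, M1=-74/23, M2=78/23, M3=-26/23, M4=0
seg 0: a=-4, c=M0/2=0, d=(M1−M0)/(6·2)=-37/138, b=Δ0−h0·(2M0+M1)/6=212/69
seg 1: a=0, c=M1/2=-37/23, d=(M2−M1)/(6·3)=76/207, b=Δ1−h1·(2M1+M2)/6=-10/69
seg 2: a=-5, c=M2/2=39/23, d=(M3−M2)/(6·2)=-26/69, b=Δ2−h2·(2M2+M3)/6=8/69
seg 3: a=-1, c=M3/2=-13/23, d=(M4−M3)/(6·1)=13/69, b=Δ3−h3·(2M3+M4)/6=164/69
t_q=17/4 → seg 1, τ=9/4; S=0+-10/69·τ+-37/23·τ²+76/207·τ³=-789/184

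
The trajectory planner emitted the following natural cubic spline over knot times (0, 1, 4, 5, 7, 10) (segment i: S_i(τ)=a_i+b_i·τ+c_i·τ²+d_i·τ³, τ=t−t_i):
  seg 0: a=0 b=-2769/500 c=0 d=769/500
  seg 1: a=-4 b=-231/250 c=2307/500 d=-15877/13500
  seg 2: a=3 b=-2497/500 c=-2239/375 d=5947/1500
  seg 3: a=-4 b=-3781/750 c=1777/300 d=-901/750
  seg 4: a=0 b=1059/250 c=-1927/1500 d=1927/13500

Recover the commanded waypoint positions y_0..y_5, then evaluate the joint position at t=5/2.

y_0=0 y_1=-4 y_2=3 y_3=-4 y_4=0 y_5=5
S(5/2) = 821/800

y_0 = S_0(0) = a_0 = 0
y_1 = S_1(0) = a_1 = -4
y_2 = S_2(0) = a_2 = 3
y_3 = S_3(0) = a_3 = -4
y_4 = S_4(0) = a_4 = 0
y_5 = S_4(3) = 5
t_q=5/2 is in segment 1 (τ=3/2); S_1(τ)=821/800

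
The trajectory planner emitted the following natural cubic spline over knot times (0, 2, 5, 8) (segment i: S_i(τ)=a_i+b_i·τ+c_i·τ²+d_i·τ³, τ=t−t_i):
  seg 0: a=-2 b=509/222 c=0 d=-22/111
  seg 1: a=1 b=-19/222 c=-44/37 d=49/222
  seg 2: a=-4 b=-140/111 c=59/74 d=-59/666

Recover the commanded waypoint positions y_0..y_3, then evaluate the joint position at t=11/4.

y_0=-2 y_1=1 y_2=-4 y_3=-3
S(11/4) = 1705/4736

y_0 = S_0(0) = a_0 = -2
y_1 = S_1(0) = a_1 = 1
y_2 = S_2(0) = a_2 = -4
y_3 = S_2(3) = -3
t_q=11/4 is in segment 1 (τ=3/4); S_1(τ)=1705/4736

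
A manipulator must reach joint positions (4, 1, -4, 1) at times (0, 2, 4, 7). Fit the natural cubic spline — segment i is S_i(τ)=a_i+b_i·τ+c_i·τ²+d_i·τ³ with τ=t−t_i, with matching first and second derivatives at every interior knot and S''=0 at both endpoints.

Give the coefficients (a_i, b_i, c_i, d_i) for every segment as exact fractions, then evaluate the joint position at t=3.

  seg 0: a=4 b=-58/57 c=0 d=-55/456
  seg 1: a=1 b=-281/114 c=-55/76 d=161/456
  seg 2: a=-4 b=-64/57 c=53/38 d=-53/342
S(3) = -279/152

Δ: Δ0=-3/2, Δ1=-5/2, Δ2=5/3
row 1: diag=8, rhs=-6; c'=1/4, d'=-3/4
row 2: denom=10−2·1/4=19/2; d'=(25−2·-3/4)/(19/2)=53/19
back: M2=53/19
back: M1=-3/4−1/4·53/19=-55/38
M: M0=0, M1=-55/38, M2=53/19, M3=0
seg 0: a=4, c=M0/2=0, d=(M1−M0)/(6·2)=-55/456, b=Δ0−h0·(2M0+M1)/6=-58/57
seg 1: a=1, c=M1/2=-55/76, d=(M2−M1)/(6·2)=161/456, b=Δ1−h1·(2M1+M2)/6=-281/114
seg 2: a=-4, c=M2/2=53/38, d=(M3−M2)/(6·3)=-53/342, b=Δ2−h2·(2M2+M3)/6=-64/57
t_q=3 → seg 1, τ=1; S=1+-281/114·τ+-55/76·τ²+161/456·τ³=-279/152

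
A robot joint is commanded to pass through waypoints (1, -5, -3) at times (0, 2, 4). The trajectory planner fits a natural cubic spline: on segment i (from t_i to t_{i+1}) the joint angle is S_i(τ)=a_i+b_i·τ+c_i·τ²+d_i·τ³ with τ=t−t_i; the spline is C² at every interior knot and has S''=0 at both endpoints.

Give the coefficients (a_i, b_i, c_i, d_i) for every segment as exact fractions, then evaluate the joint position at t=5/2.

  seg 0: a=1 b=-4 c=0 d=1/4
  seg 1: a=-5 b=-1 c=3/2 d=-1/4
S(5/2) = -165/32

Δ: Δ0=-3, Δ1=1
row 1: diag=8, rhs=24; c'=1/4, d'=3
back: M1=3
M: M0=0, M1=3, M2=0
seg 0: a=1, c=M0/2=0, d=(M1−M0)/(6·2)=1/4, b=Δ0−h0·(2M0+M1)/6=-4
seg 1: a=-5, c=M1/2=3/2, d=(M2−M1)/(6·2)=-1/4, b=Δ1−h1·(2M1+M2)/6=-1
t_q=5/2 → seg 1, τ=1/2; S=-5+-1·τ+3/2·τ²+-1/4·τ³=-165/32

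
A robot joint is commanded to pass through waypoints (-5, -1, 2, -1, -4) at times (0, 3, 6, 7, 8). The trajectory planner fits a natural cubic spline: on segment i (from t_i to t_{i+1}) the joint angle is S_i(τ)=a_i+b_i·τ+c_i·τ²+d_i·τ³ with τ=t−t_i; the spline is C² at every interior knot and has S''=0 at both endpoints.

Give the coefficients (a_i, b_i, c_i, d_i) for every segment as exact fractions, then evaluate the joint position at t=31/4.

Δ: Δ0=4/3, Δ1=1, Δ2=-3, Δ3=-3
row 1: diag=12, rhs=-2; c'=1/4, d'=-1/6
row 2: denom=8−3·1/4=29/4; d'=(-24−3·-1/6)/(29/4)=-94/29
row 3: denom=4−1·4/29=112/29; d'=(0−1·-94/29)/(112/29)=47/56
back: M3=47/56
back: M2=-94/29−4/29·47/56=-47/14
back: M1=-1/6−1/4·-47/14=113/168
M: M0=0, M1=113/168, M2=-47/14, M3=47/56, M4=0
seg 0: a=-5, c=M0/2=0, d=(M1−M0)/(6·3)=113/3024, b=Δ0−h0·(2M0+M1)/6=335/336
seg 1: a=-1, c=M1/2=113/336, d=(M2−M1)/(6·3)=-677/3024, b=Δ1−h1·(2M1+M2)/6=337/168
seg 2: a=2, c=M2/2=-47/28, d=(M3−M2)/(6·1)=235/336, b=Δ2−h2·(2M2+M3)/6=-97/48
seg 3: a=-1, c=M3/2=47/112, d=(M4−M3)/(6·1)=-47/336, b=Δ3−h3·(2M3+M4)/6=-551/168
t_q=31/4 → seg 3, τ=3/4; S=-1+-551/168·τ+47/112·τ²+-47/336·τ³=-23531/7168

  seg 0: a=-5 b=335/336 c=0 d=113/3024
  seg 1: a=-1 b=337/168 c=113/336 d=-677/3024
  seg 2: a=2 b=-97/48 c=-47/28 d=235/336
  seg 3: a=-1 b=-551/168 c=47/112 d=-47/336
S(31/4) = -23531/7168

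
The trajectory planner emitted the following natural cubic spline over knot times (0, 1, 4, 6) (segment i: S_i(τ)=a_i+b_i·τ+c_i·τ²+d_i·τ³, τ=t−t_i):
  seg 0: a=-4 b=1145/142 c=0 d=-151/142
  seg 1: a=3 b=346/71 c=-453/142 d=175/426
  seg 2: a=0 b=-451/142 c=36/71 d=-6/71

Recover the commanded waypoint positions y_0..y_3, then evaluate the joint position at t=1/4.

y_0=-4 y_1=3 y_2=0 y_3=-5
S(1/4) = -18183/9088

y_0 = S_0(0) = a_0 = -4
y_1 = S_1(0) = a_1 = 3
y_2 = S_2(0) = a_2 = 0
y_3 = S_2(2) = -5
t_q=1/4 is in segment 0 (τ=1/4); S_0(τ)=-18183/9088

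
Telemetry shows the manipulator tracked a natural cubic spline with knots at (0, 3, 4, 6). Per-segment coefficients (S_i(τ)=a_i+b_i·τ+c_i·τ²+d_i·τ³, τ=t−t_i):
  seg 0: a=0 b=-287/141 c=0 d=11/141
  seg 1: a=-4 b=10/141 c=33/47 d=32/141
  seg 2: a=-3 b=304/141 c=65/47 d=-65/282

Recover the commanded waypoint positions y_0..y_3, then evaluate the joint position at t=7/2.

y_0 = S_0(0) = a_0 = 0
y_1 = S_1(0) = a_1 = -4
y_2 = S_2(0) = a_2 = -3
y_3 = S_2(2) = 5
t_q=7/2 is in segment 1 (τ=1/2); S_1(τ)=-707/188

y_0=0 y_1=-4 y_2=-3 y_3=5
S(7/2) = -707/188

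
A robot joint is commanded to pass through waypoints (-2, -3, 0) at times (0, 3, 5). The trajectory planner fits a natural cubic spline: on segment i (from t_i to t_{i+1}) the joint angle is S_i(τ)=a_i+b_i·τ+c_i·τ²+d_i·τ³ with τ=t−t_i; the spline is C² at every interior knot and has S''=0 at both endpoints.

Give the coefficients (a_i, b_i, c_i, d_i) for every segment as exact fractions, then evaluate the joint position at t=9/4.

Δ: Δ0=-1/3, Δ1=3/2
row 1: diag=10, rhs=11; c'=1/5, d'=11/10
back: M1=11/10
M: M0=0, M1=11/10, M2=0
seg 0: a=-2, c=M0/2=0, d=(M1−M0)/(6·3)=11/180, b=Δ0−h0·(2M0+M1)/6=-53/60
seg 1: a=-3, c=M1/2=11/20, d=(M2−M1)/(6·2)=-11/120, b=Δ1−h1·(2M1+M2)/6=23/30
t_q=9/4 → seg 0, τ=9/4; S=-2+-53/60·τ+0·τ²+11/180·τ³=-4213/1280

  seg 0: a=-2 b=-53/60 c=0 d=11/180
  seg 1: a=-3 b=23/30 c=11/20 d=-11/120
S(9/4) = -4213/1280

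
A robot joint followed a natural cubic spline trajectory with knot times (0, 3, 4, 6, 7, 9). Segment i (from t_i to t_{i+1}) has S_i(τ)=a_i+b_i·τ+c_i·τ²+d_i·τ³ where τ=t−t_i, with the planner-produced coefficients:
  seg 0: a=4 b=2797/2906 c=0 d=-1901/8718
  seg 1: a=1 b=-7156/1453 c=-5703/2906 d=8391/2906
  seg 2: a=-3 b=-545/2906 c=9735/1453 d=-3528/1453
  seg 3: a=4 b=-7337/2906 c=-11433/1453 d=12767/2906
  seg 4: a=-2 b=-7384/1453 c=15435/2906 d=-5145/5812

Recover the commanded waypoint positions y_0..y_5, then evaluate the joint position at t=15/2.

y_0 = S_0(0) = a_0 = 4
y_1 = S_1(0) = a_1 = 1
y_2 = S_2(0) = a_2 = -3
y_3 = S_3(0) = a_3 = 4
y_4 = S_4(0) = a_4 = -2
y_5 = S_4(2) = 2
t_q=15/2 is in segment 4 (τ=1/2); S_4(τ)=-154541/46496

y_0=4 y_1=1 y_2=-3 y_3=4 y_4=-2 y_5=2
S(15/2) = -154541/46496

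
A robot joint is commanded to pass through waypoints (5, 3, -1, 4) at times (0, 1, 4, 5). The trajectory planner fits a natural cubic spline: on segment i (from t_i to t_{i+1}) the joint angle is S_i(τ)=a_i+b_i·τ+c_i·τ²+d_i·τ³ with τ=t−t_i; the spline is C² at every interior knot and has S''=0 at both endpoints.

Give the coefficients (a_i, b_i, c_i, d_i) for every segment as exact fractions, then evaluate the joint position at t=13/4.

  seg 0: a=5 b=-289/165 c=0 d=-41/165
  seg 1: a=3 b=-412/165 c=-41/55 d=17/45
  seg 2: a=-1 b=533/165 c=146/55 d=-146/165
S(13/4) = -7353/3520

Δ: Δ0=-2, Δ1=-4/3, Δ2=5
row 1: diag=8, rhs=4; c'=3/8, d'=1/2
row 2: denom=8−3·3/8=55/8; d'=(38−3·1/2)/(55/8)=292/55
back: M2=292/55
back: M1=1/2−3/8·292/55=-82/55
M: M0=0, M1=-82/55, M2=292/55, M3=0
seg 0: a=5, c=M0/2=0, d=(M1−M0)/(6·1)=-41/165, b=Δ0−h0·(2M0+M1)/6=-289/165
seg 1: a=3, c=M1/2=-41/55, d=(M2−M1)/(6·3)=17/45, b=Δ1−h1·(2M1+M2)/6=-412/165
seg 2: a=-1, c=M2/2=146/55, d=(M3−M2)/(6·1)=-146/165, b=Δ2−h2·(2M2+M3)/6=533/165
t_q=13/4 → seg 1, τ=9/4; S=3+-412/165·τ+-41/55·τ²+17/45·τ³=-7353/3520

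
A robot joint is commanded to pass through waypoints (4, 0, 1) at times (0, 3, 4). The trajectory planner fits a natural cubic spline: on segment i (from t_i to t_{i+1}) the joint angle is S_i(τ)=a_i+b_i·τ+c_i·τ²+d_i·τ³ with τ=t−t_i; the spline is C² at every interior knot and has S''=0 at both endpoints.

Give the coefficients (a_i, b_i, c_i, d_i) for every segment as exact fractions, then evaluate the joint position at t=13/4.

  seg 0: a=4 b=-53/24 c=0 d=7/72
  seg 1: a=0 b=5/12 c=7/8 d=-7/24
S(13/4) = 79/512

Δ: Δ0=-4/3, Δ1=1
row 1: diag=8, rhs=14; c'=1/8, d'=7/4
back: M1=7/4
M: M0=0, M1=7/4, M2=0
seg 0: a=4, c=M0/2=0, d=(M1−M0)/(6·3)=7/72, b=Δ0−h0·(2M0+M1)/6=-53/24
seg 1: a=0, c=M1/2=7/8, d=(M2−M1)/(6·1)=-7/24, b=Δ1−h1·(2M1+M2)/6=5/12
t_q=13/4 → seg 1, τ=1/4; S=0+5/12·τ+7/8·τ²+-7/24·τ³=79/512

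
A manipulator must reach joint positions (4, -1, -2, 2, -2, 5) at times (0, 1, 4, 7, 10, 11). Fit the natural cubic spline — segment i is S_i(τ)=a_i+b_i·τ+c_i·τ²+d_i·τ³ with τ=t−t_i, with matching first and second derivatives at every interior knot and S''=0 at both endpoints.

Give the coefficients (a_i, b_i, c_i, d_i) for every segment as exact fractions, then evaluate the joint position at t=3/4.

Δ: Δ0=-5, Δ1=-1/3, Δ2=4/3, Δ3=-4/3, Δ4=7
row 1: diag=8, rhs=28; c'=3/8, d'=7/2
row 2: denom=12−3·3/8=87/8; d'=(10−3·7/2)/(87/8)=-4/87
row 3: denom=12−3·8/29=324/29; d'=(-16−3·-4/87)/(324/29)=-115/81
row 4: denom=8−3·29/108=259/36; d'=(50−3·-115/81)/(259/36)=5860/777
back: M4=5860/777
back: M3=-115/81−29/108·5860/777=-8030/2331
back: M2=-4/87−8/29·-8030/2331=2108/2331
back: M1=7/2−3/8·2108/2331=2456/777
M: M0=0, M1=2456/777, M2=2108/2331, M3=-8030/2331, M4=5860/777, M5=0
seg 0: a=4, c=M0/2=0, d=(M1−M0)/(6·1)=1228/2331, b=Δ0−h0·(2M0+M1)/6=-12883/2331
seg 1: a=-1, c=M1/2=1228/777, d=(M2−M1)/(6·3)=-2630/20979, b=Δ1−h1·(2M1+M2)/6=-9199/2331
seg 2: a=-2, c=M2/2=1054/2331, d=(M3−M2)/(6·3)=-137/567, b=Δ2−h2·(2M2+M3)/6=5015/2331
seg 3: a=2, c=M3/2=-4015/2331, d=(M4−M3)/(6·3)=12805/20979, b=Δ3−h3·(2M3+M4)/6=-3868/2331
seg 4: a=-2, c=M4/2=2930/777, d=(M5−M4)/(6·1)=-2930/2331, b=Δ4−h4·(2M4+M5)/6=10457/2331
t_q=3/4 → seg 0, τ=3/4; S=4+-12883/2331·τ+0·τ²+1228/2331·τ³=137/1776

  seg 0: a=4 b=-12883/2331 c=0 d=1228/2331
  seg 1: a=-1 b=-9199/2331 c=1228/777 d=-2630/20979
  seg 2: a=-2 b=5015/2331 c=1054/2331 d=-137/567
  seg 3: a=2 b=-3868/2331 c=-4015/2331 d=12805/20979
  seg 4: a=-2 b=10457/2331 c=2930/777 d=-2930/2331
S(3/4) = 137/1776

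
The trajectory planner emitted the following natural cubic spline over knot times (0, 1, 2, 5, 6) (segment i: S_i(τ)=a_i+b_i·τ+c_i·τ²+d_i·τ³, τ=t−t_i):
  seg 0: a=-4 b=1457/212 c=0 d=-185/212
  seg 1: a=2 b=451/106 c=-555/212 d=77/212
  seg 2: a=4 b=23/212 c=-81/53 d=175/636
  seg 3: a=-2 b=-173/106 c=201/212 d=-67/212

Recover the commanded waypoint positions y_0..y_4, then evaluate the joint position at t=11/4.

y_0=-4 y_1=2 y_2=4 y_3=-2 y_4=-3
S(11/4) = 45287/13568

y_0 = S_0(0) = a_0 = -4
y_1 = S_1(0) = a_1 = 2
y_2 = S_2(0) = a_2 = 4
y_3 = S_3(0) = a_3 = -2
y_4 = S_3(1) = -3
t_q=11/4 is in segment 2 (τ=3/4); S_2(τ)=45287/13568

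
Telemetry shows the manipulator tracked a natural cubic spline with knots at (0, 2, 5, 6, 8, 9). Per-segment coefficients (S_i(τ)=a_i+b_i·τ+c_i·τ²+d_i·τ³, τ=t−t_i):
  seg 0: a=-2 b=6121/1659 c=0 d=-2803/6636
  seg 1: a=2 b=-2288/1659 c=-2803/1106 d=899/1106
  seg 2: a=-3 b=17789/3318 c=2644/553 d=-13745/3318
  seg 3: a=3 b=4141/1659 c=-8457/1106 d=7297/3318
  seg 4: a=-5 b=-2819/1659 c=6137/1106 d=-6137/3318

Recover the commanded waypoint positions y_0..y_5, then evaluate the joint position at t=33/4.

y_0 = S_0(0) = a_0 = -2
y_1 = S_1(0) = a_1 = 2
y_2 = S_2(0) = a_2 = -3
y_3 = S_3(0) = a_3 = 3
y_4 = S_4(0) = a_4 = -5
y_5 = S_4(1) = -3
t_q=33/4 is in segment 4 (τ=1/4); S_4(τ)=-51641/10112

y_0=-2 y_1=2 y_2=-3 y_3=3 y_4=-5 y_5=-3
S(33/4) = -51641/10112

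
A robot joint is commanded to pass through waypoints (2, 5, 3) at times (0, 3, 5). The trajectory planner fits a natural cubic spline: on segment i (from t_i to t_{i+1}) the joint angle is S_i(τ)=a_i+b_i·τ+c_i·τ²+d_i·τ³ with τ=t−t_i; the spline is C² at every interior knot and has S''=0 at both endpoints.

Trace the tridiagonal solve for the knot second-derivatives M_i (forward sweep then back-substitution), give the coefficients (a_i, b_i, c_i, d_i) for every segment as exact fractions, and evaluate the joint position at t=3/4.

Δ: Δ0=1, Δ1=-1
row 1: diag=10, rhs=-12; c'=1/5, d'=-6/5
back: M1=-6/5
M: M0=0, M1=-6/5, M2=0
seg 0: a=2, c=M0/2=0, d=(M1−M0)/(6·3)=-1/15, b=Δ0−h0·(2M0+M1)/6=8/5
seg 1: a=5, c=M1/2=-3/5, d=(M2−M1)/(6·2)=1/10, b=Δ1−h1·(2M1+M2)/6=-1/5
t_q=3/4 → seg 0, τ=3/4; S=2+8/5·τ+0·τ²+-1/15·τ³=203/64

  seg 0: a=2 b=8/5 c=0 d=-1/15
  seg 1: a=5 b=-1/5 c=-3/5 d=1/10
S(3/4) = 203/64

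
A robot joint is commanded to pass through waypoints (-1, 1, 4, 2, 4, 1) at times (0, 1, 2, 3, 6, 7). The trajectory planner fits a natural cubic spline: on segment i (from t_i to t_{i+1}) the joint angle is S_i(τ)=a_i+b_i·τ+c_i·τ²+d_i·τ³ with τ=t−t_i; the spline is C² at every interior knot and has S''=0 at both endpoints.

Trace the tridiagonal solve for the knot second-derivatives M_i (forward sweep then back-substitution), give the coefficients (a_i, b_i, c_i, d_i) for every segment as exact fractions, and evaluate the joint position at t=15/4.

  seg 0: a=-1 b=3200/2379 c=0 d=1558/2379
  seg 1: a=1 b=7874/2379 c=1558/793 d=-5411/2379
  seg 2: a=4 b=989/2379 c=-3853/793 d=5812/2379
  seg 3: a=2 b=-361/183 c=1959/793 d=-3784/7137
  seg 4: a=4 b=-3487/2379 c=-1825/793 d=1825/2379
S(15/4) = 21397/12688

Δ: Δ0=2, Δ1=3, Δ2=-2, Δ3=2/3, Δ4=-3
row 1: diag=4, rhs=6; c'=1/4, d'=3/2
row 2: denom=4−1·1/4=15/4; d'=(-30−1·3/2)/(15/4)=-42/5
row 3: denom=8−1·4/15=116/15; d'=(16−1·-42/5)/(116/15)=183/58
row 4: denom=8−3·45/116=793/116; d'=(-22−3·183/58)/(793/116)=-3650/793
back: M4=-3650/793
back: M3=183/58−45/116·-3650/793=3918/793
back: M2=-42/5−4/15·3918/793=-7706/793
back: M1=3/2−1/4·-7706/793=3116/793
M: M0=0, M1=3116/793, M2=-7706/793, M3=3918/793, M4=-3650/793, M5=0
seg 0: a=-1, c=M0/2=0, d=(M1−M0)/(6·1)=1558/2379, b=Δ0−h0·(2M0+M1)/6=3200/2379
seg 1: a=1, c=M1/2=1558/793, d=(M2−M1)/(6·1)=-5411/2379, b=Δ1−h1·(2M1+M2)/6=7874/2379
seg 2: a=4, c=M2/2=-3853/793, d=(M3−M2)/(6·1)=5812/2379, b=Δ2−h2·(2M2+M3)/6=989/2379
seg 3: a=2, c=M3/2=1959/793, d=(M4−M3)/(6·3)=-3784/7137, b=Δ3−h3·(2M3+M4)/6=-361/183
seg 4: a=4, c=M4/2=-1825/793, d=(M5−M4)/(6·1)=1825/2379, b=Δ4−h4·(2M4+M5)/6=-3487/2379
t_q=15/4 → seg 3, τ=3/4; S=2+-361/183·τ+1959/793·τ²+-3784/7137·τ³=21397/12688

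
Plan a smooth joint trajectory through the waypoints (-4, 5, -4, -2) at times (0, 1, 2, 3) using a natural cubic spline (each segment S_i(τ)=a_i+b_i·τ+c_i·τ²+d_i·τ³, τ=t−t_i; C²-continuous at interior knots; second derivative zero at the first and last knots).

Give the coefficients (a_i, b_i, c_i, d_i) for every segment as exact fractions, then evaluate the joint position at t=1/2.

Δ: Δ0=9, Δ1=-9, Δ2=2
row 1: diag=4, rhs=-108; c'=1/4, d'=-27
row 2: denom=4−1·1/4=15/4; d'=(66−1·-27)/(15/4)=124/5
back: M2=124/5
back: M1=-27−1/4·124/5=-166/5
M: M0=0, M1=-166/5, M2=124/5, M3=0
seg 0: a=-4, c=M0/2=0, d=(M1−M0)/(6·1)=-83/15, b=Δ0−h0·(2M0+M1)/6=218/15
seg 1: a=5, c=M1/2=-83/5, d=(M2−M1)/(6·1)=29/3, b=Δ1−h1·(2M1+M2)/6=-31/15
seg 2: a=-4, c=M2/2=62/5, d=(M3−M2)/(6·1)=-62/15, b=Δ2−h2·(2M2+M3)/6=-94/15
t_q=1/2 → seg 0, τ=1/2; S=-4+218/15·τ+0·τ²+-83/15·τ³=103/40

  seg 0: a=-4 b=218/15 c=0 d=-83/15
  seg 1: a=5 b=-31/15 c=-83/5 d=29/3
  seg 2: a=-4 b=-94/15 c=62/5 d=-62/15
S(1/2) = 103/40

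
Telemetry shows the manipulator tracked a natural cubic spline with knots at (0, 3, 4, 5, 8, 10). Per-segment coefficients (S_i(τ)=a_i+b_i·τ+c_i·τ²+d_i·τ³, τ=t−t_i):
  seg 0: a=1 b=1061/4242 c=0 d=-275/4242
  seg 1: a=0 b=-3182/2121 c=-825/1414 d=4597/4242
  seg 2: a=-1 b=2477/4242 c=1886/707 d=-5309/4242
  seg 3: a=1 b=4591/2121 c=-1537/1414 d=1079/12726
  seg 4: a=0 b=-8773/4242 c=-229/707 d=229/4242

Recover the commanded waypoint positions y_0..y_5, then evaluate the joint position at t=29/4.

y_0 = S_0(0) = a_0 = 1
y_1 = S_1(0) = a_1 = 0
y_2 = S_2(0) = a_2 = -1
y_3 = S_3(0) = a_3 = 1
y_4 = S_4(0) = a_4 = 0
y_5 = S_4(2) = -5
t_q=29/4 is in segment 3 (τ=9/4); S_3(τ)=120643/90496

y_0=1 y_1=0 y_2=-1 y_3=1 y_4=0 y_5=-5
S(29/4) = 120643/90496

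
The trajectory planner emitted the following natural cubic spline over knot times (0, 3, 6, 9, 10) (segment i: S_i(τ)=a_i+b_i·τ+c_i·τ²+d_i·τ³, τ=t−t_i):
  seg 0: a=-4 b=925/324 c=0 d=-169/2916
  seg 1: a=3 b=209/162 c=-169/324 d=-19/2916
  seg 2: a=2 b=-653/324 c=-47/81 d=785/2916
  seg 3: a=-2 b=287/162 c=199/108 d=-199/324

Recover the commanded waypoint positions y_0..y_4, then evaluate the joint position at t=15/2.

y_0 = S_0(0) = a_0 = -4
y_1 = S_1(0) = a_1 = 3
y_2 = S_2(0) = a_2 = 2
y_3 = S_3(0) = a_3 = -2
y_4 = S_3(1) = 1
t_q=15/2 is in segment 2 (τ=3/2); S_2(τ)=-409/288

y_0=-4 y_1=3 y_2=2 y_3=-2 y_4=1
S(15/2) = -409/288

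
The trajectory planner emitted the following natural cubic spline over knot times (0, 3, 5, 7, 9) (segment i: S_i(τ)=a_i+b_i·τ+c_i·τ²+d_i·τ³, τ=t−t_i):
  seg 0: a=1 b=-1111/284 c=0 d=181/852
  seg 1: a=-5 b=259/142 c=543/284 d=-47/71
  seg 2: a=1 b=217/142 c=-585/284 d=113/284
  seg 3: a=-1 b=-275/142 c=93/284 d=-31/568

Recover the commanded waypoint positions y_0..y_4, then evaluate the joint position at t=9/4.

y_0=1 y_1=-5 y_2=1 y_3=-1 y_4=-4
S(9/4) = -97825/18176

y_0 = S_0(0) = a_0 = 1
y_1 = S_1(0) = a_1 = -5
y_2 = S_2(0) = a_2 = 1
y_3 = S_3(0) = a_3 = -1
y_4 = S_3(2) = -4
t_q=9/4 is in segment 0 (τ=9/4); S_0(τ)=-97825/18176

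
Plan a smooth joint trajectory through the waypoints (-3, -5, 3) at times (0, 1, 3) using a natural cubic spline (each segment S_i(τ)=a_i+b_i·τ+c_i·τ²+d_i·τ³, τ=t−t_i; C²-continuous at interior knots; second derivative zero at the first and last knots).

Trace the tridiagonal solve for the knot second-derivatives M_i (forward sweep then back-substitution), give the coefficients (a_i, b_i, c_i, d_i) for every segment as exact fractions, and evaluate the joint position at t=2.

Δ: Δ0=-2, Δ1=4
row 1: diag=6, rhs=36; c'=1/3, d'=6
back: M1=6
M: M0=0, M1=6, M2=0
seg 0: a=-3, c=M0/2=0, d=(M1−M0)/(6·1)=1, b=Δ0−h0·(2M0+M1)/6=-3
seg 1: a=-5, c=M1/2=3, d=(M2−M1)/(6·2)=-1/2, b=Δ1−h1·(2M1+M2)/6=0
t_q=2 → seg 1, τ=1; S=-5+0·τ+3·τ²+-1/2·τ³=-5/2

  seg 0: a=-3 b=-3 c=0 d=1
  seg 1: a=-5 b=0 c=3 d=-1/2
S(2) = -5/2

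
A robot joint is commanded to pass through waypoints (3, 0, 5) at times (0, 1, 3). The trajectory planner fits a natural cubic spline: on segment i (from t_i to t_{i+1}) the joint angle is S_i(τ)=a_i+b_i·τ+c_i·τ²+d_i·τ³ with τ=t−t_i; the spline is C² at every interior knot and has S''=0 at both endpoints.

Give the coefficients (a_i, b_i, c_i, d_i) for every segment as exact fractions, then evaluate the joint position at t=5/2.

  seg 0: a=3 b=-47/12 c=0 d=11/12
  seg 1: a=0 b=-7/6 c=11/4 d=-11/24
S(5/2) = 185/64

Δ: Δ0=-3, Δ1=5/2
row 1: diag=6, rhs=33; c'=1/3, d'=11/2
back: M1=11/2
M: M0=0, M1=11/2, M2=0
seg 0: a=3, c=M0/2=0, d=(M1−M0)/(6·1)=11/12, b=Δ0−h0·(2M0+M1)/6=-47/12
seg 1: a=0, c=M1/2=11/4, d=(M2−M1)/(6·2)=-11/24, b=Δ1−h1·(2M1+M2)/6=-7/6
t_q=5/2 → seg 1, τ=3/2; S=0+-7/6·τ+11/4·τ²+-11/24·τ³=185/64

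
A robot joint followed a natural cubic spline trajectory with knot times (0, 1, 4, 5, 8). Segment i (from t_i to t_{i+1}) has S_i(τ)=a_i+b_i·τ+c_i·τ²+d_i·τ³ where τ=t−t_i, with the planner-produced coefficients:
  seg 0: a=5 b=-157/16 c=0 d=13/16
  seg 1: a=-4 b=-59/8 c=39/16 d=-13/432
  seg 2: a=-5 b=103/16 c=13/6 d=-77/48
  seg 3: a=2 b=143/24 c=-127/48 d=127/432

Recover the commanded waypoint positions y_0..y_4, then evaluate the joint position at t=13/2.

y_0 = S_0(0) = a_0 = 5
y_1 = S_1(0) = a_1 = -4
y_2 = S_2(0) = a_2 = -5
y_3 = S_3(0) = a_3 = 2
y_4 = S_3(3) = 4
t_q=13/2 is in segment 3 (τ=3/2); S_3(τ)=765/128

y_0=5 y_1=-4 y_2=-5 y_3=2 y_4=4
S(13/2) = 765/128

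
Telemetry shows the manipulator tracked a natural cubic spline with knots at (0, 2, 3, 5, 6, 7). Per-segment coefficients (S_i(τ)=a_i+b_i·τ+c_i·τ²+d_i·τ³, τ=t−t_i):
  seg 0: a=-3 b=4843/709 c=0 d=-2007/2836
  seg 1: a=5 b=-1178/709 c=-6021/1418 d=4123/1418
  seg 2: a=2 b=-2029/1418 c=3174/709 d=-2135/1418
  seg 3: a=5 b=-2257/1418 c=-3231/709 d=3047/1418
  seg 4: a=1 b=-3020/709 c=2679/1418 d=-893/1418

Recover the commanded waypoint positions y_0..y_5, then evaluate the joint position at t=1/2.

y_0=-3 y_1=5 y_2=2 y_3=5 y_4=1 y_5=-2
S(1/2) = 7417/22688

y_0 = S_0(0) = a_0 = -3
y_1 = S_1(0) = a_1 = 5
y_2 = S_2(0) = a_2 = 2
y_3 = S_3(0) = a_3 = 5
y_4 = S_4(0) = a_4 = 1
y_5 = S_4(1) = -2
t_q=1/2 is in segment 0 (τ=1/2); S_0(τ)=7417/22688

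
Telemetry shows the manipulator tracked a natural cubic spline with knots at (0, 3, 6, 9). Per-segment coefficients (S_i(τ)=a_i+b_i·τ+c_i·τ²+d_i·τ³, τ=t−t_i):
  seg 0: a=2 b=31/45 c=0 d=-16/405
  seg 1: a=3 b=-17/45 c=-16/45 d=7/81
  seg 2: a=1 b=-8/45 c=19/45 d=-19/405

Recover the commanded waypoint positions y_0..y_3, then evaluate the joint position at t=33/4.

y_0 = S_0(0) = a_0 = 2
y_1 = S_1(0) = a_1 = 3
y_2 = S_2(0) = a_2 = 1
y_3 = S_2(3) = 3
t_q=33/4 is in segment 2 (τ=9/4); S_2(τ)=141/64

y_0=2 y_1=3 y_2=1 y_3=3
S(33/4) = 141/64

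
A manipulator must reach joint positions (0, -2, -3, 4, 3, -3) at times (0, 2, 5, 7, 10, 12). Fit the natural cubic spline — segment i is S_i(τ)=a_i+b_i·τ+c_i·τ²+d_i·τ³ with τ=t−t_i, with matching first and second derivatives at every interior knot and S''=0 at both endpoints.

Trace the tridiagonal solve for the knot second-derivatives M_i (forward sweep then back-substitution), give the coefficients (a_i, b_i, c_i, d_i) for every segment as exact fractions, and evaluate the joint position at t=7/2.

  seg 0: a=0 b=-6584/7881 c=0 d=-1297/31524
  seg 1: a=-2 b=-10475/7881 c=-1297/5254 d=3041/15762
  seg 2: a=-3 b=37811/15762 c=3913/2627 d=-100/213
  seg 3: a=4 b=42923/15762 c=-3487/2627 d=1621/15762
  seg 4: a=3 b=-19421/7881 c=-2111/5254 d=2111/31524
S(7/2) = -163841/42032

Δ: Δ0=-1, Δ1=-1/3, Δ2=7/2, Δ3=-1/3, Δ4=-3
row 1: diag=10, rhs=4; c'=3/10, d'=2/5
row 2: denom=10−3·3/10=91/10; d'=(23−3·2/5)/(91/10)=218/91
row 3: denom=10−2·20/91=870/91; d'=(-23−2·218/91)/(870/91)=-843/290
row 4: denom=10−3·91/290=2627/290; d'=(-16−3·-843/290)/(2627/290)=-2111/2627
back: M4=-2111/2627
back: M3=-843/290−91/290·-2111/2627=-6974/2627
back: M2=218/91−20/91·-6974/2627=7826/2627
back: M1=2/5−3/10·7826/2627=-1297/2627
M: M0=0, M1=-1297/2627, M2=7826/2627, M3=-6974/2627, M4=-2111/2627, M5=0
seg 0: a=0, c=M0/2=0, d=(M1−M0)/(6·2)=-1297/31524, b=Δ0−h0·(2M0+M1)/6=-6584/7881
seg 1: a=-2, c=M1/2=-1297/5254, d=(M2−M1)/(6·3)=3041/15762, b=Δ1−h1·(2M1+M2)/6=-10475/7881
seg 2: a=-3, c=M2/2=3913/2627, d=(M3−M2)/(6·2)=-100/213, b=Δ2−h2·(2M2+M3)/6=37811/15762
seg 3: a=4, c=M3/2=-3487/2627, d=(M4−M3)/(6·3)=1621/15762, b=Δ3−h3·(2M3+M4)/6=42923/15762
seg 4: a=3, c=M4/2=-2111/5254, d=(M5−M4)/(6·2)=2111/31524, b=Δ4−h4·(2M4+M5)/6=-19421/7881
t_q=7/2 → seg 1, τ=3/2; S=-2+-10475/7881·τ+-1297/5254·τ²+3041/15762·τ³=-163841/42032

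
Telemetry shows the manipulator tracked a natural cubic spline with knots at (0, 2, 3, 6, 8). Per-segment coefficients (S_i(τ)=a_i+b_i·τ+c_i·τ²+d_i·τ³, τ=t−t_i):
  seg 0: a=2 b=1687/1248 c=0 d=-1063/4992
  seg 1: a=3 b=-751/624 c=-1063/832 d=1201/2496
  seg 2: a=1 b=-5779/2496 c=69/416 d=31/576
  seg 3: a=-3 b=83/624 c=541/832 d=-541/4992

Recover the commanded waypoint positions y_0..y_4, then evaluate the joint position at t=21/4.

y_0=2 y_1=3 y_2=1 y_3=-3 y_4=-1
S(21/4) = -146789/53248

y_0 = S_0(0) = a_0 = 2
y_1 = S_1(0) = a_1 = 3
y_2 = S_2(0) = a_2 = 1
y_3 = S_3(0) = a_3 = -3
y_4 = S_3(2) = -1
t_q=21/4 is in segment 2 (τ=9/4); S_2(τ)=-146789/53248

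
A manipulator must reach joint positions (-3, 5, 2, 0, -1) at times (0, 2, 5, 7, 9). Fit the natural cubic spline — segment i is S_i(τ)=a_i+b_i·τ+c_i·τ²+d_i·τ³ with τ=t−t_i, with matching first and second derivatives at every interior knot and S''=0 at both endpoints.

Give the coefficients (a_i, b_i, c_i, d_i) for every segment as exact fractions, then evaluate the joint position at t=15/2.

  seg 0: a=-3 b=1753/344 c=0 d=-377/1376
  seg 1: a=5 b=311/172 c=-1131/688 d=487/2064
  seg 2: a=2 b=-1159/688 c=165/344 d=-189/2752
  seg 3: a=0 b=-203/344 c=93/1376 d=-31/2752
S(15/2) = -6155/22016

Δ: Δ0=4, Δ1=-1, Δ2=-1, Δ3=-1/2
row 1: diag=10, rhs=-30; c'=3/10, d'=-3
row 2: denom=10−3·3/10=91/10; d'=(0−3·-3)/(91/10)=90/91
row 3: denom=8−2·20/91=688/91; d'=(3−2·90/91)/(688/91)=93/688
back: M3=93/688
back: M2=90/91−20/91·93/688=165/172
back: M1=-3−3/10·165/172=-1131/344
M: M0=0, M1=-1131/344, M2=165/172, M3=93/688, M4=0
seg 0: a=-3, c=M0/2=0, d=(M1−M0)/(6·2)=-377/1376, b=Δ0−h0·(2M0+M1)/6=1753/344
seg 1: a=5, c=M1/2=-1131/688, d=(M2−M1)/(6·3)=487/2064, b=Δ1−h1·(2M1+M2)/6=311/172
seg 2: a=2, c=M2/2=165/344, d=(M3−M2)/(6·2)=-189/2752, b=Δ2−h2·(2M2+M3)/6=-1159/688
seg 3: a=0, c=M3/2=93/1376, d=(M4−M3)/(6·2)=-31/2752, b=Δ3−h3·(2M3+M4)/6=-203/344
t_q=15/2 → seg 3, τ=1/2; S=0+-203/344·τ+93/1376·τ²+-31/2752·τ³=-6155/22016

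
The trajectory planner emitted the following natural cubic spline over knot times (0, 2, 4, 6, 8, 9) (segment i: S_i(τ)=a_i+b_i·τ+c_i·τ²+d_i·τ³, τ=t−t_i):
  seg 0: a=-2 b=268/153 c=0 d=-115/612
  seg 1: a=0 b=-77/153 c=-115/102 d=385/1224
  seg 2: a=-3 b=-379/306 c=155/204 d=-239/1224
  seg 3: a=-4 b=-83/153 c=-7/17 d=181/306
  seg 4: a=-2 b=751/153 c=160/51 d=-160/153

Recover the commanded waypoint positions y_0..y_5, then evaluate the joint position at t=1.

y_0=-2 y_1=0 y_2=-3 y_3=-4 y_4=-2 y_5=5
S(1) = -89/204

y_0 = S_0(0) = a_0 = -2
y_1 = S_1(0) = a_1 = 0
y_2 = S_2(0) = a_2 = -3
y_3 = S_3(0) = a_3 = -4
y_4 = S_4(0) = a_4 = -2
y_5 = S_4(1) = 5
t_q=1 is in segment 0 (τ=1); S_0(τ)=-89/204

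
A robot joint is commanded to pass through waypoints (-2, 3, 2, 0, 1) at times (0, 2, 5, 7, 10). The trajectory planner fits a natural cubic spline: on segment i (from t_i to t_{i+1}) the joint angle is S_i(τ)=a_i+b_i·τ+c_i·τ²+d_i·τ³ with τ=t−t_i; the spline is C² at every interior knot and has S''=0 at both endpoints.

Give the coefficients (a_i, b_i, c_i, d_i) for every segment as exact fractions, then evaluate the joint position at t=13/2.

  seg 0: a=-2 b=2663/870 c=0 d=-61/435
  seg 1: a=3 b=1199/870 c=-122/145 d=707/7830
  seg 2: a=2 b=-536/435 c=-5/174 d=21/290
  seg 3: a=0 b=-208/435 c=353/870 d=-353/7830
S(13/2) = 769/2320

Δ: Δ0=5/2, Δ1=-1/3, Δ2=-1, Δ3=1/3
row 1: diag=10, rhs=-17; c'=3/10, d'=-17/10
row 2: denom=10−3·3/10=91/10; d'=(-4−3·-17/10)/(91/10)=11/91
row 3: denom=10−2·20/91=870/91; d'=(8−2·11/91)/(870/91)=353/435
back: M3=353/435
back: M2=11/91−20/91·353/435=-5/87
back: M1=-17/10−3/10·-5/87=-244/145
M: M0=0, M1=-244/145, M2=-5/87, M3=353/435, M4=0
seg 0: a=-2, c=M0/2=0, d=(M1−M0)/(6·2)=-61/435, b=Δ0−h0·(2M0+M1)/6=2663/870
seg 1: a=3, c=M1/2=-122/145, d=(M2−M1)/(6·3)=707/7830, b=Δ1−h1·(2M1+M2)/6=1199/870
seg 2: a=2, c=M2/2=-5/174, d=(M3−M2)/(6·2)=21/290, b=Δ2−h2·(2M2+M3)/6=-536/435
seg 3: a=0, c=M3/2=353/870, d=(M4−M3)/(6·3)=-353/7830, b=Δ3−h3·(2M3+M4)/6=-208/435
t_q=13/2 → seg 2, τ=3/2; S=2+-536/435·τ+-5/174·τ²+21/290·τ³=769/2320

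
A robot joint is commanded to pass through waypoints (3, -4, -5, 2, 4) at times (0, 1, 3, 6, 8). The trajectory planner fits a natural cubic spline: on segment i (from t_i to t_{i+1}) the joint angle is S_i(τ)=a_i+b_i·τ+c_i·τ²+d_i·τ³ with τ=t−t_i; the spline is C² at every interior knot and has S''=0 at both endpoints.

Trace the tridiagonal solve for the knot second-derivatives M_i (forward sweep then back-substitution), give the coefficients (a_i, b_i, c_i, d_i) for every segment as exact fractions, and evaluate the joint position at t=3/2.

Δ: Δ0=-7, Δ1=-1/2, Δ2=7/3, Δ3=1
row 1: diag=6, rhs=39; c'=1/3, d'=13/2
row 2: denom=10−2·1/3=28/3; d'=(17−2·13/2)/(28/3)=3/7
row 3: denom=10−3·9/28=253/28; d'=(-8−3·3/7)/(253/28)=-260/253
back: M3=-260/253
back: M2=3/7−9/28·-260/253=192/253
back: M1=13/2−1/3·192/253=3161/506
M: M0=0, M1=3161/506, M2=192/253, M3=-260/253, M4=0
seg 0: a=3, c=M0/2=0, d=(M1−M0)/(6·1)=3161/3036, b=Δ0−h0·(2M0+M1)/6=-24413/3036
seg 1: a=-4, c=M1/2=3161/1012, d=(M2−M1)/(6·2)=-2777/6072, b=Δ1−h1·(2M1+M2)/6=-7465/1518
seg 2: a=-5, c=M2/2=96/253, d=(M3−M2)/(6·3)=-226/2277, b=Δ2−h2·(2M2+M3)/6=1585/759
seg 3: a=2, c=M3/2=-130/253, d=(M4−M3)/(6·2)=65/759, b=Δ3−h3·(2M3+M4)/6=1279/759
t_q=3/2 → seg 1, τ=1/2; S=-4+-7465/1518·τ+3161/1012·τ²+-2777/6072·τ³=-92863/16192

  seg 0: a=3 b=-24413/3036 c=0 d=3161/3036
  seg 1: a=-4 b=-7465/1518 c=3161/1012 d=-2777/6072
  seg 2: a=-5 b=1585/759 c=96/253 d=-226/2277
  seg 3: a=2 b=1279/759 c=-130/253 d=65/759
S(3/2) = -92863/16192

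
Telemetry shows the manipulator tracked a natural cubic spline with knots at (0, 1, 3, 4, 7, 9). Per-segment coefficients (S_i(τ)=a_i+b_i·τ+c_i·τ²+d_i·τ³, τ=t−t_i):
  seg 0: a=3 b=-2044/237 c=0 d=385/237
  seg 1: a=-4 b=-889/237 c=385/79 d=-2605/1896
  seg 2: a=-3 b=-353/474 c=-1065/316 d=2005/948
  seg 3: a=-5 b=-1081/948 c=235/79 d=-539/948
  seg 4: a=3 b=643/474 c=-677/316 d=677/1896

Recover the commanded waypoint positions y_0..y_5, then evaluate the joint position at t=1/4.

y_0 = S_0(0) = a_0 = 3
y_1 = S_1(0) = a_1 = -4
y_2 = S_2(0) = a_2 = -3
y_3 = S_3(0) = a_3 = -5
y_4 = S_4(0) = a_4 = 3
y_5 = S_4(2) = 0
t_q=1/4 is in segment 0 (τ=1/4); S_0(τ)=4395/5056

y_0=3 y_1=-4 y_2=-3 y_3=-5 y_4=3 y_5=0
S(1/4) = 4395/5056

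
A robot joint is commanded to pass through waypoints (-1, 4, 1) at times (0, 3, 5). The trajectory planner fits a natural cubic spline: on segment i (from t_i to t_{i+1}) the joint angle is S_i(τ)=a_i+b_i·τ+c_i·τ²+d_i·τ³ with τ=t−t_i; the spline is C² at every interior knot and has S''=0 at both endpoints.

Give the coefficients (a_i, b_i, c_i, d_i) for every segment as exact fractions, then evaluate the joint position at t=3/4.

  seg 0: a=-1 b=157/60 c=0 d=-19/180
  seg 1: a=4 b=-7/30 c=-19/20 d=19/120
S(3/4) = 235/256

Δ: Δ0=5/3, Δ1=-3/2
row 1: diag=10, rhs=-19; c'=1/5, d'=-19/10
back: M1=-19/10
M: M0=0, M1=-19/10, M2=0
seg 0: a=-1, c=M0/2=0, d=(M1−M0)/(6·3)=-19/180, b=Δ0−h0·(2M0+M1)/6=157/60
seg 1: a=4, c=M1/2=-19/20, d=(M2−M1)/(6·2)=19/120, b=Δ1−h1·(2M1+M2)/6=-7/30
t_q=3/4 → seg 0, τ=3/4; S=-1+157/60·τ+0·τ²+-19/180·τ³=235/256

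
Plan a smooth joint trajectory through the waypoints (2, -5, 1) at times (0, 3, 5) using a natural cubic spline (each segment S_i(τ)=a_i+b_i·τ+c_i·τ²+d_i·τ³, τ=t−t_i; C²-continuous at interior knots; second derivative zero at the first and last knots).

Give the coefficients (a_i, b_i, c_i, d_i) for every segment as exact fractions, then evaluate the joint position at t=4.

  seg 0: a=2 b=-59/15 c=0 d=8/45
  seg 1: a=-5 b=13/15 c=8/5 d=-4/15
S(4) = -14/5

Δ: Δ0=-7/3, Δ1=3
row 1: diag=10, rhs=32; c'=1/5, d'=16/5
back: M1=16/5
M: M0=0, M1=16/5, M2=0
seg 0: a=2, c=M0/2=0, d=(M1−M0)/(6·3)=8/45, b=Δ0−h0·(2M0+M1)/6=-59/15
seg 1: a=-5, c=M1/2=8/5, d=(M2−M1)/(6·2)=-4/15, b=Δ1−h1·(2M1+M2)/6=13/15
t_q=4 → seg 1, τ=1; S=-5+13/15·τ+8/5·τ²+-4/15·τ³=-14/5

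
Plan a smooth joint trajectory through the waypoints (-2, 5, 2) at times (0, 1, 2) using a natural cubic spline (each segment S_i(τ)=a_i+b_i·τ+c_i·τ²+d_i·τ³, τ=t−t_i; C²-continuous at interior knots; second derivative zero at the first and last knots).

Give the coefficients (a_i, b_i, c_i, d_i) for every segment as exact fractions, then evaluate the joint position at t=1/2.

Δ: Δ0=7, Δ1=-3
row 1: diag=4, rhs=-60; c'=1/4, d'=-15
back: M1=-15
M: M0=0, M1=-15, M2=0
seg 0: a=-2, c=M0/2=0, d=(M1−M0)/(6·1)=-5/2, b=Δ0−h0·(2M0+M1)/6=19/2
seg 1: a=5, c=M1/2=-15/2, d=(M2−M1)/(6·1)=5/2, b=Δ1−h1·(2M1+M2)/6=2
t_q=1/2 → seg 0, τ=1/2; S=-2+19/2·τ+0·τ²+-5/2·τ³=39/16

  seg 0: a=-2 b=19/2 c=0 d=-5/2
  seg 1: a=5 b=2 c=-15/2 d=5/2
S(1/2) = 39/16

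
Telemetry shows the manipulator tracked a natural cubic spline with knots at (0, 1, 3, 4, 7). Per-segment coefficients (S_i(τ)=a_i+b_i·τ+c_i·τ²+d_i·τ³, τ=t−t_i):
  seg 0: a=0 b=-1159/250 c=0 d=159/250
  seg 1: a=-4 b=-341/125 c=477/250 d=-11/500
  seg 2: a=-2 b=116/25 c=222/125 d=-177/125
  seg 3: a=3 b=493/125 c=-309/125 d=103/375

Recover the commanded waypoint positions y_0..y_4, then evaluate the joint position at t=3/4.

y_0=0 y_1=-4 y_2=-2 y_3=3 y_4=0
S(3/4) = -51339/16000

y_0 = S_0(0) = a_0 = 0
y_1 = S_1(0) = a_1 = -4
y_2 = S_2(0) = a_2 = -2
y_3 = S_3(0) = a_3 = 3
y_4 = S_3(3) = 0
t_q=3/4 is in segment 0 (τ=3/4); S_0(τ)=-51339/16000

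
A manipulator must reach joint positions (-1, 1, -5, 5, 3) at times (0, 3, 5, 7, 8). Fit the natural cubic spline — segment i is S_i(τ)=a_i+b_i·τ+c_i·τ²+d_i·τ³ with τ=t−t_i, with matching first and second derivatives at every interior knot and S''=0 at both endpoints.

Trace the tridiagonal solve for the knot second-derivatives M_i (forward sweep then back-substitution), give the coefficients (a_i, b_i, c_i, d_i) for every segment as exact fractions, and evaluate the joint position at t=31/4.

  seg 0: a=-1 b=425/156 c=0 d=-107/468
  seg 1: a=1 b=-269/78 c=-107/52 d=89/78
  seg 2: a=-5 b=157/78 c=249/52 d=-257/156
  seg 3: a=5 b=109/78 c=-265/52 d=265/156
S(31/4) = 12973/3328

Δ: Δ0=2/3, Δ1=-3, Δ2=5, Δ3=-2
row 1: diag=10, rhs=-22; c'=1/5, d'=-11/5
row 2: denom=8−2·1/5=38/5; d'=(48−2·-11/5)/(38/5)=131/19
row 3: denom=6−2·5/19=104/19; d'=(-42−2·131/19)/(104/19)=-265/26
back: M3=-265/26
back: M2=131/19−5/19·-265/26=249/26
back: M1=-11/5−1/5·249/26=-107/26
M: M0=0, M1=-107/26, M2=249/26, M3=-265/26, M4=0
seg 0: a=-1, c=M0/2=0, d=(M1−M0)/(6·3)=-107/468, b=Δ0−h0·(2M0+M1)/6=425/156
seg 1: a=1, c=M1/2=-107/52, d=(M2−M1)/(6·2)=89/78, b=Δ1−h1·(2M1+M2)/6=-269/78
seg 2: a=-5, c=M2/2=249/52, d=(M3−M2)/(6·2)=-257/156, b=Δ2−h2·(2M2+M3)/6=157/78
seg 3: a=5, c=M3/2=-265/52, d=(M4−M3)/(6·1)=265/156, b=Δ3−h3·(2M3+M4)/6=109/78
t_q=31/4 → seg 3, τ=3/4; S=5+109/78·τ+-265/52·τ²+265/156·τ³=12973/3328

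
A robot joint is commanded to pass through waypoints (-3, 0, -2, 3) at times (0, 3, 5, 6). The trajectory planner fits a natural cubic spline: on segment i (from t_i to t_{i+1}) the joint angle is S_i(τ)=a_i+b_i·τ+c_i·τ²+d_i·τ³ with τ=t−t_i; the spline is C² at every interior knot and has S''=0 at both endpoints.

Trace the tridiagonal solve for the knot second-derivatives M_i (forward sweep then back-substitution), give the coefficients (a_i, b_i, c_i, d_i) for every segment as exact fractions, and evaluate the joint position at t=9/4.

  seg 0: a=-3 b=16/7 c=0 d=-1/7
  seg 1: a=0 b=-11/7 c=-9/7 d=11/14
  seg 2: a=-2 b=19/7 c=24/7 d=-8/7
S(9/4) = 33/64

Δ: Δ0=1, Δ1=-1, Δ2=5
row 1: diag=10, rhs=-12; c'=1/5, d'=-6/5
row 2: denom=6−2·1/5=28/5; d'=(36−2·-6/5)/(28/5)=48/7
back: M2=48/7
back: M1=-6/5−1/5·48/7=-18/7
M: M0=0, M1=-18/7, M2=48/7, M3=0
seg 0: a=-3, c=M0/2=0, d=(M1−M0)/(6·3)=-1/7, b=Δ0−h0·(2M0+M1)/6=16/7
seg 1: a=0, c=M1/2=-9/7, d=(M2−M1)/(6·2)=11/14, b=Δ1−h1·(2M1+M2)/6=-11/7
seg 2: a=-2, c=M2/2=24/7, d=(M3−M2)/(6·1)=-8/7, b=Δ2−h2·(2M2+M3)/6=19/7
t_q=9/4 → seg 0, τ=9/4; S=-3+16/7·τ+0·τ²+-1/7·τ³=33/64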